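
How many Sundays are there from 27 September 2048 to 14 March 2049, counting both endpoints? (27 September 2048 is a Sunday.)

25

27 September 2048 is a Sunday; the first Sunday on or after it is 27 September 2048.
From 27 September 2048 to 14 March 2049: 3 + 31 + 30 + 31 + 31 + 28 + 14 = 168 days (rest of September, October, November, December, January, February, March).
168 ÷ 7 = 24 full weeks with remainder 0, so 24 more Sundays after the first → 25.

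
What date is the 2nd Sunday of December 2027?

12 December 2027

December 2027 begins on a Wednesday, so the first Sunday is December 5 (4 days later).
The 2nd Sunday is 1 weeks later: 5 + 7 = 12.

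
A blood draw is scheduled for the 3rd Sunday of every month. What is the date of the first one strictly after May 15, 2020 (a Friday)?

May 2020 starts on a Friday; its first Sunday is the 3rd, so the 3rd Sunday is the 17th — May 17, 2020.
May 17, 2020 is after May 15, 2020, so that is the next one.

May 17, 2020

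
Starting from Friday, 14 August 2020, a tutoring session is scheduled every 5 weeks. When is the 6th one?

5 February 2021

The 6th occurrence is 5 intervals after the first: 5 × 35 = 175 days after 14 August 2020.
August has 31 days — 17 days to the end of August leaves 158.
September has 30 days (128 left).
October has 31 days (97 left).
November has 30 days (67 left).
December has 31 days (36 left).
January has 31 days (5 left).
5 days into February → 5 February 2021.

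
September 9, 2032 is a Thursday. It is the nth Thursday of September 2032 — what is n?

Day 9 falls in week ⌈9/7⌉ of the month.
Days 1–7 hold the 1st Thursday, 8–14 the 2nd, 15–21 the 3rd, 22–28 the 4th, 29–31 the 5th.
9 is in the range for the 2nd.

2nd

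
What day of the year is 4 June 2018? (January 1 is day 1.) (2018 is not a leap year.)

155

Days in months before June: 31 + 28 + 31 + 30 + 31 = 151.
Plus 4 days into June → day 155.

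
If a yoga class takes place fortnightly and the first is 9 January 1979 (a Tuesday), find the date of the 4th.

The 4th occurrence is 3 intervals after the first: 3 × 14 = 42 days after 9 January 1979.
January has 31 days — 22 days to the end of January leaves 20.
20 days into February → 20 February 1979.

20 February 1979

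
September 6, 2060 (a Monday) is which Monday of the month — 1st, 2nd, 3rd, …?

Day 6 falls in week ⌈6/7⌉ of the month.
Days 1–7 hold the 1st Monday, 8–14 the 2nd, 15–21 the 3rd, 22–28 the 4th, 29–31 the 5th.
6 is in the range for the 1st.

1st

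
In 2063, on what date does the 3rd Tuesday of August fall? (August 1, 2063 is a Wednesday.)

August 2063 begins on a Wednesday, so the first Tuesday is August 7 (6 days later).
The 3rd Tuesday is 2 weeks later: 7 + 14 = 21.

2063-08-21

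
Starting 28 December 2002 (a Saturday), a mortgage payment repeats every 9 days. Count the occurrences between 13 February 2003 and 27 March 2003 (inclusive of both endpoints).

Occurrences land 9·i days after 28 December 2002 for i = 0, 1, 2, …
13 February 2003 is 47 days after the start; 47 ÷ 9 = 5 remainder 2; since the remainder is 2, round up to i = 6. First occurrence in the window: #7 on 20 February 2003 (6×9 = 54 days in).
27 March 2003 is 89 days after the start; 89 ÷ 9 = 9 remainder 8. Last occurrence in the window: #10 on 19 March 2003.
Occurrences #7 through #10: 4 in total.

4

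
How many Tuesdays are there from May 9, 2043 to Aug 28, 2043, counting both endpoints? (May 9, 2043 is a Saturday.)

16

May 9, 2043 is a Saturday; the first Tuesday on or after it is May 12, 2043 (3 days later).
From May 12, 2043 to Aug 28, 2043: 19 + 30 + 31 + 28 = 108 days (rest of May, Jun, Jul, Aug).
108 ÷ 7 = 15 full weeks with remainder 3, so 15 more Tuesdays after the first → 16.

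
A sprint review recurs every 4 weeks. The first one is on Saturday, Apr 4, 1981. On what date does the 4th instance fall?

The 4th occurrence is 3 intervals after the first: 3 × 28 = 84 days after Apr 4, 1981.
Apr has 30 days — 26 days to the end of Apr leaves 58.
May has 31 days (27 left).
27 days into Jun → Jun 27, 1981.

Jun 27, 1981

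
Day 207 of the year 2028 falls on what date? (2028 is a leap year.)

2028-07-25

January has 31 days (207 − 31 = 176 remain).
February has 29 days (176 − 29 = 147 remain).
March has 31 days (147 − 31 = 116 remain).
April has 30 days (116 − 30 = 86 remain).
May has 31 days (86 − 31 = 55 remain).
June has 30 days (55 − 30 = 25 remain).
25 into July → July 25.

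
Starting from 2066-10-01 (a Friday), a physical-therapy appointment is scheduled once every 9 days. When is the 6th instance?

The 6th occurrence is 5 intervals after the first: 5 × 9 = 45 days after 2066-10-01.
October has 31 days — 30 days to the end of October leaves 15.
15 days into November → 2066-11-15.

2066-11-15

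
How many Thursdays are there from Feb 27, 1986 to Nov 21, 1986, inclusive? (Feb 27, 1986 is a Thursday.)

Feb 27, 1986 is a Thursday; the first Thursday on or after it is Feb 27, 1986.
From Feb 27, 1986 to Nov 21, 1986: 1 + 31 + 30 + 31 + 30 + 31 + 31 + 30 + 31 + 21 = 267 days (rest of Feb, Mar, Apr, May, Jun, Jul, Aug, Sep, Oct, Nov).
267 ÷ 7 = 38 full weeks with remainder 1, so 38 more Thursdays after the first → 39.

39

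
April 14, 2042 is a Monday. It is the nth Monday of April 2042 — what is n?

Day 14 falls in week ⌈14/7⌉ of the month.
Days 1–7 hold the 1st Monday, 8–14 the 2nd, 15–21 the 3rd, 22–28 the 4th, 29–31 the 5th.
14 is in the range for the 2nd.

2nd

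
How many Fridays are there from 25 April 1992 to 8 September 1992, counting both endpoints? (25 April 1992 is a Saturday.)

25 April 1992 is a Saturday; the first Friday on or after it is 1 May 1992 (6 days later).
From 1 May 1992 to 8 September 1992: 30 + 30 + 31 + 31 + 8 = 130 days (rest of May, June, July, August, September).
130 ÷ 7 = 18 full weeks with remainder 4, so 18 more Fridays after the first → 19.

19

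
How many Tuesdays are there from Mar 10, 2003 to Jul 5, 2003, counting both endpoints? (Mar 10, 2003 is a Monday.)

Mar 10, 2003 is a Monday; the first Tuesday on or after it is Mar 11, 2003 (1 day later).
From Mar 11, 2003 to Jul 5, 2003: 20 + 30 + 31 + 30 + 5 = 116 days (rest of Mar, Apr, May, Jun, Jul).
116 ÷ 7 = 16 full weeks with remainder 4, so 16 more Tuesdays after the first → 17.

17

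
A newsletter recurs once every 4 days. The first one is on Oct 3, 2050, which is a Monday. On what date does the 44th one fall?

The 44th occurrence is 43 intervals after the first: 43 × 4 = 172 days after Oct 3, 2050.
Oct has 31 days — 28 days to the end of Oct leaves 144.
Nov has 30 days (114 left).
Dec has 31 days (83 left).
Jan has 31 days (52 left).
Feb has 28 days (24 left).
24 days into Mar → Mar 24, 2051.

Mar 24, 2051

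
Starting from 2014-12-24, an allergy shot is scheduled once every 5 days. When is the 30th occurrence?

2015-05-18

The 30th occurrence is 29 intervals after the first: 29 × 5 = 145 days after 2014-12-24.
December has 31 days — 7 days to the end of December leaves 138.
January has 31 days (107 left).
February has 28 days (79 left).
March has 31 days (48 left).
April has 30 days (18 left).
18 days into May → 2015-05-18.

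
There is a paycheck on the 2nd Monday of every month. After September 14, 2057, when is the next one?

September 2057 starts on a Saturday; its first Monday is the 3rd, so the 2nd Monday is the 10th — September 10, 2057.
That is not after September 14, 2057, so look at October 2057.
October 2057 starts on a Monday; its first Monday is the 1st, so the 2nd Monday is the 8th — October 8, 2057.

October 8, 2057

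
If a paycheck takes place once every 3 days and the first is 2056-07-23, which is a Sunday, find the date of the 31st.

The 31st occurrence is 30 intervals after the first: 30 × 3 = 90 days after 2056-07-23.
July has 31 days — 8 days to the end of July leaves 82.
August has 31 days (51 left).
September has 30 days (21 left).
21 days into October → 2056-10-21.

2056-10-21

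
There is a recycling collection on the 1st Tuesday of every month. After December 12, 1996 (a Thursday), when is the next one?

December 1996 starts on a Sunday, so its 1st Tuesday is December 3, 1996 (2 days in).
That is not after December 12, 1996, so look at January 1997.
January 1997 starts on a Wednesday, so its 1st Tuesday is January 7, 1997 (6 days in).

January 7, 1997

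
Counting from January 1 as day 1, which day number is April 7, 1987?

Days in months before April: 31 + 28 + 31 = 90.
Plus 7 days into April → day 97.

97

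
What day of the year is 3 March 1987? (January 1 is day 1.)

62

Days in months before March: 31 + 28 = 59.
Plus 3 days into March → day 62.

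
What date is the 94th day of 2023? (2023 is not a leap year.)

January has 31 days (94 − 31 = 63 remain).
February has 28 days (63 − 28 = 35 remain).
March has 31 days (35 − 31 = 4 remain).
4 into April → April 4.

April 4, 2023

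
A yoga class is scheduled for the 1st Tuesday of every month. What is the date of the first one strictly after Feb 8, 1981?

Feb 1981 starts on a Sunday, so its 1st Tuesday is Feb 3, 1981 (2 days in).
That is not after Feb 8, 1981, so look at Mar 1981.
Mar 1981 starts on a Sunday, so its 1st Tuesday is Mar 3, 1981 (2 days in).

Mar 3, 1981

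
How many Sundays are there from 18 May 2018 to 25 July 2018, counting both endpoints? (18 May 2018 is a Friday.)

10

18 May 2018 is a Friday; the first Sunday on or after it is 20 May 2018 (2 days later).
From 20 May 2018 to 25 July 2018: 11 + 30 + 25 = 66 days (rest of May, June, July).
66 ÷ 7 = 9 full weeks with remainder 3, so 9 more Sundays after the first → 10.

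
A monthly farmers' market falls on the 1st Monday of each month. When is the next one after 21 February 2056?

February 2056 starts on a Tuesday, so its 1st Monday is 7 February 2056 (6 days in).
That is not after 21 February 2056, so look at March 2056.
March 2056 starts on a Wednesday, so its 1st Monday is 6 March 2056 (5 days in).

6 March 2056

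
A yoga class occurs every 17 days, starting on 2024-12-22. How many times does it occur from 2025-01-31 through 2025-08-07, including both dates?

11

Occurrences land 17·i days after 2024-12-22 for i = 0, 1, 2, …
2025-01-31 is 40 days after the start; 40 ÷ 17 = 2 remainder 6; since the remainder is 6, round up to i = 3. First occurrence in the window: #4 on 2025-02-11 (3×17 = 51 days in).
2025-08-07 is 228 days after the start; 228 ÷ 17 = 13 remainder 7. Last occurrence in the window: #14 on 2025-07-31.
Occurrences #4 through #14: 11 in total.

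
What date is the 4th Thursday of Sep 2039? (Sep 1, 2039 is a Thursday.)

Sep 2039 begins on a Thursday, so the first Thursday is Sep 1.
The 4th Thursday is 3 weeks later: 1 + 21 = 22.

Sep 22, 2039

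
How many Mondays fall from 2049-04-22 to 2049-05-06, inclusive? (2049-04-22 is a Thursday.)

2

2049-04-22 is a Thursday; the first Monday on or after it is 2049-04-26 (4 days later).
From 2049-04-26 to 2049-05-06: 4 + 6 = 10 days (rest of April, May).
10 ÷ 7 = 1 full weeks with remainder 3, so 1 more Mondays after the first → 2.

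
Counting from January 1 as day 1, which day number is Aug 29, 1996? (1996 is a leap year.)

242

Days in months before Aug: 31 + 29 + 31 + 30 + 31 + 30 + 31 = 213.
Plus 29 days into Aug → day 242.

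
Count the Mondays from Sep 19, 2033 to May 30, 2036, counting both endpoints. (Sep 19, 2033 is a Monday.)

141

Sep 19, 2033 is a Monday; the first Monday on or after it is Sep 19, 2033.
From Sep 19, 2033 to May 30, 2036: 103 + 365 + 365 + 151 = 984 days (rest of 2033, 2034, 2035, to May 30, 2036 in 2036).
984 ÷ 7 = 140 full weeks with remainder 4, so 140 more Mondays after the first → 141.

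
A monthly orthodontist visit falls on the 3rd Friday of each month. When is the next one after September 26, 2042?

October 17, 2042

September 2042 starts on a Monday; its first Friday is the 5th, so the 3rd Friday is the 19th — September 19, 2042.
That is not after September 26, 2042, so look at October 2042.
October 2042 starts on a Wednesday; its first Friday is the 3rd, so the 3rd Friday is the 17th — October 17, 2042.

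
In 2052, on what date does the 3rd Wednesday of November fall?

The first Wednesday of November 2052 is November 6.
The 3rd Wednesday is 2 weeks later: 6 + 14 = 20.

November 20, 2052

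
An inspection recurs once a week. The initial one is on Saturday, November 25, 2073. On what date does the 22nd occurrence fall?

The 22nd occurrence is 21 intervals after the first: 21 × 7 = 147 days after November 25, 2073.
November has 30 days — 5 days to the end of November leaves 142.
December has 31 days (111 left).
January has 31 days (80 left).
February has 28 days (52 left).
March has 31 days (21 left).
21 days into April → April 21, 2074.

April 21, 2074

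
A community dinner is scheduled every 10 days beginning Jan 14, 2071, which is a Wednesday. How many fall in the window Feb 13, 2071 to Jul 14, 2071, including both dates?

Occurrences land 10·i days after Jan 14, 2071 for i = 0, 1, 2, …
Feb 13, 2071 is 30 days after the start; 30 ÷ 10 = 3 remainder 0. First occurrence in the window: #4 on Feb 13, 2071 (3×10 = 30 days in).
Jul 14, 2071 is 181 days after the start; 181 ÷ 10 = 18 remainder 1. Last occurrence in the window: #19 on Jul 13, 2071.
Occurrences #4 through #19: 16 in total.

16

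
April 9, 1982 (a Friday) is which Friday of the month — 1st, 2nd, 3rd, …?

2nd

Day 9 falls in week ⌈9/7⌉ of the month.
Days 1–7 hold the 1st Friday, 8–14 the 2nd, 15–21 the 3rd, 22–28 the 4th, 29–31 the 5th.
9 is in the range for the 2nd.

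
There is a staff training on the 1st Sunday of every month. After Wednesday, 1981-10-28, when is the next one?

1981-11-01

October 1981 starts on a Thursday, so its 1st Sunday is 1981-10-04 (3 days in).
That is not after 1981-10-28, so look at November 1981.
November 1981 starts on a Sunday, so its 1st Sunday is 1981-11-01.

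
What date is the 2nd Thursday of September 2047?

September 2047 begins on a Sunday, so the first Thursday is September 5 (4 days later).
The 2nd Thursday is 1 weeks later: 5 + 7 = 12.

2047-09-12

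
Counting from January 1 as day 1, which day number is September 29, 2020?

273

Days in months before September: 31 + 29 + 31 + 30 + 31 + 30 + 31 + 31 = 244.
Plus 29 days into September → day 273.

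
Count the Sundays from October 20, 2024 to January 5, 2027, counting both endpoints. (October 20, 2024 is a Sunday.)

October 20, 2024 is a Sunday; the first Sunday on or after it is October 20, 2024.
From October 20, 2024 to January 5, 2027: 72 + 365 + 365 + 5 = 807 days (rest of 2024, 2025, 2026, to January 5, 2027 in 2027).
807 ÷ 7 = 115 full weeks with remainder 2, so 115 more Sundays after the first → 116.

116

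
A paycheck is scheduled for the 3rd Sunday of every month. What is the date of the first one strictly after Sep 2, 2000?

Sep 2000 starts on a Friday; its first Sunday is the 3rd, so the 3rd Sunday is the 17th — Sep 17, 2000.
Sep 17, 2000 is after Sep 2, 2000, so that is the next one.

Sep 17, 2000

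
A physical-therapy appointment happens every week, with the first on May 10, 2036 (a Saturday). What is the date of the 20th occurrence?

The 20th occurrence is 19 intervals after the first: 19 × 7 = 133 days after May 10, 2036.
May has 31 days — 21 days to the end of May leaves 112.
June has 30 days (82 left).
July has 31 days (51 left).
August has 31 days (20 left).
20 days into September → September 20, 2036.

September 20, 2036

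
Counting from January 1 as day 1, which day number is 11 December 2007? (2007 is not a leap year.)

Days in months before December: 31 + 28 + 31 + 30 + 31 + 30 + 31 + 31 + 30 + 31 + 30 = 334.
Plus 11 days into December → day 345.

345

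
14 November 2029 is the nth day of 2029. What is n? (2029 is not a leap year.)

318

Days in months before November: 31 + 28 + 31 + 30 + 31 + 30 + 31 + 31 + 30 + 31 = 304.
Plus 14 days into November → day 318.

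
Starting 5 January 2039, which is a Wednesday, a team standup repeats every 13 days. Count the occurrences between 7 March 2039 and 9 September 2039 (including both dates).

Occurrences land 13·i days after 5 January 2039 for i = 0, 1, 2, …
7 March 2039 is 61 days after the start; 61 ÷ 13 = 4 remainder 9; since the remainder is 9, round up to i = 5. First occurrence in the window: #6 on 11 March 2039 (5×13 = 65 days in).
9 September 2039 is 247 days after the start; 247 ÷ 13 = 19 remainder 0. Last occurrence in the window: #20 on 9 September 2039.
Occurrences #6 through #20: 15 in total.

15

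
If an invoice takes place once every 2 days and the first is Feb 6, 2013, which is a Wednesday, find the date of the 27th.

Mar 30, 2013

The 27th occurrence is 26 intervals after the first: 26 × 2 = 52 days after Feb 6, 2013.
Feb has 28 days — 22 days to the end of Feb leaves 30.
30 days into Mar → Mar 30, 2013.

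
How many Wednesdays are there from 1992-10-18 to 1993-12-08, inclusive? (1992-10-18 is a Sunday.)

1992-10-18 is a Sunday; the first Wednesday on or after it is 1992-10-21 (3 days later).
From 1992-10-21 to 1993-12-08: 71 + 342 = 413 days (rest of 1992, to 1993-12-08 in 1993).
413 ÷ 7 = 59 full weeks with remainder 0, so 59 more Wednesdays after the first → 60.

60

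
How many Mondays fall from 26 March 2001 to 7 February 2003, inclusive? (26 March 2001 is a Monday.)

26 March 2001 is a Monday; the first Monday on or after it is 26 March 2001.
From 26 March 2001 to 7 February 2003: 280 + 365 + 38 = 683 days (rest of 2001, 2002, to 7 February 2003 in 2003).
683 ÷ 7 = 97 full weeks with remainder 4, so 97 more Mondays after the first → 98.

98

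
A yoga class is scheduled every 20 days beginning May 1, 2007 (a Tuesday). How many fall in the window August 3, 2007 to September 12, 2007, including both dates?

2

Occurrences land 20·i days after May 1, 2007 for i = 0, 1, 2, …
August 3, 2007 is 94 days after the start; 94 ÷ 20 = 4 remainder 14; since the remainder is 14, round up to i = 5. First occurrence in the window: #6 on August 9, 2007 (5×20 = 100 days in).
September 12, 2007 is 134 days after the start; 134 ÷ 20 = 6 remainder 14. Last occurrence in the window: #7 on August 29, 2007.
Occurrences #6 through #7: 2 in total.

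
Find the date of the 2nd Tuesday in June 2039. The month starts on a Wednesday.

June 2039 begins on a Wednesday, so the first Tuesday is June 7 (6 days later).
The 2nd Tuesday is 1 weeks later: 7 + 7 = 14.

2039-06-14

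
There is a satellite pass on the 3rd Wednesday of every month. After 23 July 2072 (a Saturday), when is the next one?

17 August 2072

July 2072 starts on a Friday; its first Wednesday is the 6th, so the 3rd Wednesday is the 20th — 20 July 2072.
That is not after 23 July 2072, so look at August 2072.
August 2072 starts on a Monday; its first Wednesday is the 3rd, so the 3rd Wednesday is the 17th — 17 August 2072.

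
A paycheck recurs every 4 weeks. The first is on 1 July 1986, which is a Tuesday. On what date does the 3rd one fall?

26 August 1986

The 3rd occurrence is 2 intervals after the first: 2 × 28 = 56 days after 1 July 1986.
July has 31 days — 30 days to the end of July leaves 26.
26 days into August → 26 August 1986.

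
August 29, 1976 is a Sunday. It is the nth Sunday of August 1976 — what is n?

Day 29 falls in week ⌈29/7⌉ of the month.
Days 1–7 hold the 1st Sunday, 8–14 the 2nd, 15–21 the 3rd, 22–28 the 4th, 29–31 the 5th.
29 is in the range for the 5th.

5th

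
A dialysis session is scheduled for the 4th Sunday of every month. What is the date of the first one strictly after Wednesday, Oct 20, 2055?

Oct 2055 starts on a Friday; its first Sunday is the 3rd, so the 4th Sunday is the 24th — Oct 24, 2055.
Oct 24, 2055 is after Oct 20, 2055, so that is the next one.

Oct 24, 2055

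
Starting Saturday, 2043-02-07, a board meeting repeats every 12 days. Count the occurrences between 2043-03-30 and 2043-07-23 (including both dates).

9

Occurrences land 12·i days after 2043-02-07 for i = 0, 1, 2, …
2043-03-30 is 51 days after the start; 51 ÷ 12 = 4 remainder 3; since the remainder is 3, round up to i = 5. First occurrence in the window: #6 on 2043-04-08 (5×12 = 60 days in).
2043-07-23 is 166 days after the start; 166 ÷ 12 = 13 remainder 10. Last occurrence in the window: #14 on 2043-07-13.
Occurrences #6 through #14: 9 in total.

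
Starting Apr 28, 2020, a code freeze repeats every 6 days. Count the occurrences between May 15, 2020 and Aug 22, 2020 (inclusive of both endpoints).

Occurrences land 6·i days after Apr 28, 2020 for i = 0, 1, 2, …
May 15, 2020 is 17 days after the start; 17 ÷ 6 = 2 remainder 5; since the remainder is 5, round up to i = 3. First occurrence in the window: #4 on May 16, 2020 (3×6 = 18 days in).
Aug 22, 2020 is 116 days after the start; 116 ÷ 6 = 19 remainder 2. Last occurrence in the window: #20 on Aug 20, 2020.
Occurrences #4 through #20: 17 in total.

17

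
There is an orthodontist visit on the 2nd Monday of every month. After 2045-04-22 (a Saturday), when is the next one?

April 2045 starts on a Saturday; its first Monday is the 3rd, so the 2nd Monday is the 10th — 2045-04-10.
That is not after 2045-04-22, so look at May 2045.
May 2045 starts on a Monday; its first Monday is the 1st, so the 2nd Monday is the 8th — 2045-05-08.

2045-05-08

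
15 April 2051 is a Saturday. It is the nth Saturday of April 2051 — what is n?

Day 15 falls in week ⌈15/7⌉ of the month.
Days 1–7 hold the 1st Saturday, 8–14 the 2nd, 15–21 the 3rd, 22–28 the 4th, 29–31 the 5th.
15 is in the range for the 3rd.

3rd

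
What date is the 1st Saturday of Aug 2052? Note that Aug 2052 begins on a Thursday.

Aug 2052 begins on a Thursday, so the first Saturday is Aug 3 (2 days later).

Aug 3, 2052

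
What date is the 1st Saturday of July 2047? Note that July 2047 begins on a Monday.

July 6, 2047

July 2047 begins on a Monday, so the first Saturday is July 6 (5 days later).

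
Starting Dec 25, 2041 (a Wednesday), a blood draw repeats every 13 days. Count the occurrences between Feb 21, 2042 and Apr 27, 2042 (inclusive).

5

Occurrences land 13·i days after Dec 25, 2041 for i = 0, 1, 2, …
Feb 21, 2042 is 58 days after the start; 58 ÷ 13 = 4 remainder 6; since the remainder is 6, round up to i = 5. First occurrence in the window: #6 on Feb 28, 2042 (5×13 = 65 days in).
Apr 27, 2042 is 123 days after the start; 123 ÷ 13 = 9 remainder 6. Last occurrence in the window: #10 on Apr 21, 2042.
Occurrences #6 through #10: 5 in total.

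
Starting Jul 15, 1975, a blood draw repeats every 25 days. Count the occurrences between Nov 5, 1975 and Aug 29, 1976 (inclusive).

Occurrences land 25·i days after Jul 15, 1975 for i = 0, 1, 2, …
Nov 5, 1975 is 113 days after the start; 113 ÷ 25 = 4 remainder 13; since the remainder is 13, round up to i = 5. First occurrence in the window: #6 on Nov 17, 1975 (5×25 = 125 days in).
Aug 29, 1976 is 411 days after the start; 411 ÷ 25 = 16 remainder 11. Last occurrence in the window: #17 on Aug 18, 1976.
Occurrences #6 through #17: 12 in total.

12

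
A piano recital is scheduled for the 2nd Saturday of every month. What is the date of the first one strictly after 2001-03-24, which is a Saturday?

2001-04-14

March 2001 starts on a Thursday; its first Saturday is the 3rd, so the 2nd Saturday is the 10th — 2001-03-10.
That is not after 2001-03-24, so look at April 2001.
April 2001 starts on a Sunday; its first Saturday is the 7th, so the 2nd Saturday is the 14th — 2001-04-14.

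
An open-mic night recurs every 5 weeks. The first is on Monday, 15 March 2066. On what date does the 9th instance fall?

The 9th occurrence is 8 intervals after the first: 8 × 35 = 280 days after 15 March 2066.
March has 31 days — 16 days to the end of March leaves 264.
April has 30 days (234 left).
May has 31 days (203 left).
June has 30 days (173 left).
July has 31 days (142 left).
August has 31 days (111 left).
September has 30 days (81 left).
October has 31 days (50 left).
November has 30 days (20 left).
20 days into December → 20 December 2066.

20 December 2066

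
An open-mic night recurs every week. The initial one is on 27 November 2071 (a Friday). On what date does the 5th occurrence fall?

The 5th occurrence is 4 intervals after the first: 4 × 7 = 28 days after 27 November 2071.
November has 30 days — 3 days to the end of November leaves 25.
25 days into December → 25 December 2071.

25 December 2071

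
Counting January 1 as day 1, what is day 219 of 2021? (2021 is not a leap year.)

August 7, 2021

January has 31 days (219 − 31 = 188 remain).
February has 28 days (188 − 28 = 160 remain).
March has 31 days (160 − 31 = 129 remain).
April has 30 days (129 − 30 = 99 remain).
May has 31 days (99 − 31 = 68 remain).
June has 30 days (68 − 30 = 38 remain).
July has 31 days (38 − 31 = 7 remain).
7 into August → August 7.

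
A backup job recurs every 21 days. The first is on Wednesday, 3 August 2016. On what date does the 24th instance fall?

29 November 2017

The 24th occurrence is 23 intervals after the first: 23 × 21 = 483 days after 3 August 2016.
August has 31 days — 28 days to the end of August leaves 455.
From end of August to end of 2016 is 122 days (333 left).
January has 31 days (302 left).
February has 28 days (274 left).
March has 31 days (243 left).
April has 30 days (213 left).
May has 31 days (182 left).
June has 30 days (152 left).
July has 31 days (121 left).
August has 31 days (90 left).
September has 30 days (60 left).
October has 31 days (29 left).
29 days into November → 29 November 2017.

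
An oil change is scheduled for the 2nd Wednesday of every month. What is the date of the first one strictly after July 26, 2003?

August 13, 2003

July 2003 starts on a Tuesday; its first Wednesday is the 2nd, so the 2nd Wednesday is the 9th — July 9, 2003.
That is not after July 26, 2003, so look at August 2003.
August 2003 starts on a Friday; its first Wednesday is the 6th, so the 2nd Wednesday is the 13th — August 13, 2003.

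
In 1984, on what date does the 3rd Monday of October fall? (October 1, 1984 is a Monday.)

1984-10-15

October 1984 begins on a Monday, so the first Monday is October 1.
The 3rd Monday is 2 weeks later: 1 + 14 = 15.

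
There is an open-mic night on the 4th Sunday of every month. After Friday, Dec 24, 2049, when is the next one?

Dec 26, 2049

Dec 2049 starts on a Wednesday; its first Sunday is the 5th, so the 4th Sunday is the 26th — Dec 26, 2049.
Dec 26, 2049 is after Dec 24, 2049, so that is the next one.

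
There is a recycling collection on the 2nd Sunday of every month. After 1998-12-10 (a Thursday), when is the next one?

December 1998 starts on a Tuesday; its first Sunday is the 6th, so the 2nd Sunday is the 13th — 1998-12-13.
1998-12-13 is after 1998-12-10, so that is the next one.

1998-12-13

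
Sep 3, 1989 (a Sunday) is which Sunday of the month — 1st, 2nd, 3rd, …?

Day 3 falls in week ⌈3/7⌉ of the month.
Days 1–7 hold the 1st Sunday, 8–14 the 2nd, 15–21 the 3rd, 22–28 the 4th, 29–31 the 5th.
3 is in the range for the 1st.

1st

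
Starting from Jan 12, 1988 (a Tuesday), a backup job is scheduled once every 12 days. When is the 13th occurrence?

The 13th occurrence is 12 intervals after the first: 12 × 12 = 144 days after Jan 12, 1988.
Jan has 31 days — 19 days to the end of Jan leaves 125.
Feb has 29 days (96 left).
Mar has 31 days (65 left).
Apr has 30 days (35 left).
May has 31 days (4 left).
4 days into Jun → Jun 4, 1988.

Jun 4, 1988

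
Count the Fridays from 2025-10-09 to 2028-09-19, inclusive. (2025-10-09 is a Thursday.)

2025-10-09 is a Thursday; the first Friday on or after it is 2025-10-10 (1 day later).
From 2025-10-10 to 2028-09-19: 82 + 365 + 365 + 263 = 1075 days (rest of 2025, 2026, 2027, to 2028-09-19 in 2028).
1075 ÷ 7 = 153 full weeks with remainder 4, so 153 more Fridays after the first → 154.

154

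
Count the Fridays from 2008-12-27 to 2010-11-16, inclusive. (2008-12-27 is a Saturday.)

98

2008-12-27 is a Saturday; the first Friday on or after it is 2009-01-02 (6 days later).
From 2009-01-02 to 2010-11-16: 363 + 320 = 683 days (rest of 2009, to 2010-11-16 in 2010).
683 ÷ 7 = 97 full weeks with remainder 4, so 97 more Fridays after the first → 98.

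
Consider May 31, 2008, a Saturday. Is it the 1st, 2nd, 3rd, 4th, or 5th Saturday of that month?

5th

Day 31 falls in week ⌈31/7⌉ of the month.
Days 1–7 hold the 1st Saturday, 8–14 the 2nd, 15–21 the 3rd, 22–28 the 4th, 29–31 the 5th.
31 is in the range for the 5th.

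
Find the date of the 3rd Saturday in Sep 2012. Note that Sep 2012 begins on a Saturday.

Sep 2012 begins on a Saturday, so the first Saturday is Sep 1.
The 3rd Saturday is 2 weeks later: 1 + 14 = 15.

Sep 15, 2012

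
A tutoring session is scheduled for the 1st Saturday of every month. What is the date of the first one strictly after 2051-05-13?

2051-06-03

May 2051 starts on a Monday, so its 1st Saturday is 2051-05-06 (5 days in).
That is not after 2051-05-13, so look at June 2051.
June 2051 starts on a Thursday, so its 1st Saturday is 2051-06-03 (2 days in).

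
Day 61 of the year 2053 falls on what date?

March 2, 2053

January has 31 days (61 − 31 = 30 remain).
February has 28 days (30 − 28 = 2 remain).
2 into March → March 2.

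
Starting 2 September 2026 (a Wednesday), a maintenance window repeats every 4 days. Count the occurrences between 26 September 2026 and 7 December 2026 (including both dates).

Occurrences land 4·i days after 2 September 2026 for i = 0, 1, 2, …
26 September 2026 is 24 days after the start; 24 ÷ 4 = 6 remainder 0. First occurrence in the window: #7 on 26 September 2026 (6×4 = 24 days in).
7 December 2026 is 96 days after the start; 96 ÷ 4 = 24 remainder 0. Last occurrence in the window: #25 on 7 December 2026.
Occurrences #7 through #25: 19 in total.

19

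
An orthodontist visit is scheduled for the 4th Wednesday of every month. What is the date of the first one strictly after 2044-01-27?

January 2044 starts on a Friday; its first Wednesday is the 6th, so the 4th Wednesday is the 27th — 2044-01-27.
That is not after 2044-01-27, so look at February 2044.
February 2044 starts on a Monday; its first Wednesday is the 3rd, so the 4th Wednesday is the 24th — 2044-02-24.

2044-02-24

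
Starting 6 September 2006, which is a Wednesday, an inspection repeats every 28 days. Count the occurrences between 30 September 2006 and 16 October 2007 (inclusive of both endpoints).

14

Occurrences land 28·i days after 6 September 2006 for i = 0, 1, 2, …
30 September 2006 is 24 days after the start; 24 ÷ 28 = 0 remainder 24; since the remainder is 24, round up to i = 1. First occurrence in the window: #2 on 4 October 2006 (1×28 = 28 days in).
16 October 2007 is 405 days after the start; 405 ÷ 28 = 14 remainder 13. Last occurrence in the window: #15 on 3 October 2007.
Occurrences #2 through #15: 14 in total.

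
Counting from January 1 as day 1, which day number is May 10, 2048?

Days in months before May: 31 + 29 + 31 + 30 = 121.
Plus 10 days into May → day 131.

131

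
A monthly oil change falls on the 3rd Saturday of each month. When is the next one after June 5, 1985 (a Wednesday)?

June 15, 1985

June 1985 starts on a Saturday; its first Saturday is the 1st, so the 3rd Saturday is the 15th — June 15, 1985.
June 15, 1985 is after June 5, 1985, so that is the next one.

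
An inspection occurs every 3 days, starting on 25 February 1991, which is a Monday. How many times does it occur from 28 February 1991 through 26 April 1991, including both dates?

20

Occurrences land 3·i days after 25 February 1991 for i = 0, 1, 2, …
28 February 1991 is 3 days after the start; 3 ÷ 3 = 1 remainder 0. First occurrence in the window: #2 on 28 February 1991 (1×3 = 3 days in).
26 April 1991 is 60 days after the start; 60 ÷ 3 = 20 remainder 0. Last occurrence in the window: #21 on 26 April 1991.
Occurrences #2 through #21: 20 in total.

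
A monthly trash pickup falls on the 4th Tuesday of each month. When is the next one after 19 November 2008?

November 2008 starts on a Saturday; its first Tuesday is the 4th, so the 4th Tuesday is the 25th — 25 November 2008.
25 November 2008 is after 19 November 2008, so that is the next one.

25 November 2008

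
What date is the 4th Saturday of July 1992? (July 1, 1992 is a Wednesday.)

July 1992 begins on a Wednesday, so the first Saturday is July 4 (3 days later).
The 4th Saturday is 3 weeks later: 4 + 21 = 25.

July 25, 1992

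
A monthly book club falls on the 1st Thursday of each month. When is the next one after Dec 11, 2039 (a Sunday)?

Jan 5, 2040

Dec 2039 starts on a Thursday, so its 1st Thursday is Dec 1, 2039.
That is not after Dec 11, 2039, so look at Jan 2040.
Jan 2040 starts on a Sunday, so its 1st Thursday is Jan 5, 2040 (4 days in).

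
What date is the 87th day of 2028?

Mar 27, 2028

Jan has 31 days (87 − 31 = 56 remain).
Feb has 29 days (56 − 29 = 27 remain).
27 into Mar → Mar 27.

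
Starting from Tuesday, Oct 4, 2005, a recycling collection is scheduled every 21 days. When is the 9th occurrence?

Mar 21, 2006

The 9th occurrence is 8 intervals after the first: 8 × 21 = 168 days after Oct 4, 2005.
Oct has 31 days — 27 days to the end of Oct leaves 141.
Nov has 30 days (111 left).
Dec has 31 days (80 left).
Jan has 31 days (49 left).
Feb has 28 days (21 left).
21 days into Mar → Mar 21, 2006.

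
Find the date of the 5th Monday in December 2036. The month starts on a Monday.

December 2036 begins on a Monday, so the first Monday is December 1.
The 5th Monday is 4 weeks later: 1 + 28 = 29.

2036-12-29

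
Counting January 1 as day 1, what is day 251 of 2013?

January has 31 days (251 − 31 = 220 remain).
February has 28 days (220 − 28 = 192 remain).
March has 31 days (192 − 31 = 161 remain).
April has 30 days (161 − 30 = 131 remain).
May has 31 days (131 − 31 = 100 remain).
June has 30 days (100 − 30 = 70 remain).
July has 31 days (70 − 31 = 39 remain).
August has 31 days (39 − 31 = 8 remain).
8 into September → September 8.

September 8, 2013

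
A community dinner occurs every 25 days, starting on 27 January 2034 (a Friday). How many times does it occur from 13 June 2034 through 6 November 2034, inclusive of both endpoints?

6

Occurrences land 25·i days after 27 January 2034 for i = 0, 1, 2, …
13 June 2034 is 137 days after the start; 137 ÷ 25 = 5 remainder 12; since the remainder is 12, round up to i = 6. First occurrence in the window: #7 on 26 June 2034 (6×25 = 150 days in).
6 November 2034 is 283 days after the start; 283 ÷ 25 = 11 remainder 8. Last occurrence in the window: #12 on 29 October 2034.
Occurrences #7 through #12: 6 in total.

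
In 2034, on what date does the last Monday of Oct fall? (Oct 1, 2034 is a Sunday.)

Oct 30, 2034

Oct 2034 begins on a Sunday, so the first Monday is Oct 2 (1 day later).
Oct 2034 has 31 days. Adding weeks: 2, 9, 16, 23, 30 — the last one ≤ 31 is the 30th.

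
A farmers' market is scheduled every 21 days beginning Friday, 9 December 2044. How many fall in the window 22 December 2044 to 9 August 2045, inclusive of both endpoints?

11

Occurrences land 21·i days after 9 December 2044 for i = 0, 1, 2, …
22 December 2044 is 13 days after the start; 13 ÷ 21 = 0 remainder 13; since the remainder is 13, round up to i = 1. First occurrence in the window: #2 on 30 December 2044 (1×21 = 21 days in).
9 August 2045 is 243 days after the start; 243 ÷ 21 = 11 remainder 12. Last occurrence in the window: #12 on 28 July 2045.
Occurrences #2 through #12: 11 in total.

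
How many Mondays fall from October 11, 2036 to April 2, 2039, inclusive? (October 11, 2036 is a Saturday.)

129

October 11, 2036 is a Saturday; the first Monday on or after it is October 13, 2036 (2 days later).
From October 13, 2036 to April 2, 2039: 79 + 365 + 365 + 92 = 901 days (rest of 2036, 2037, 2038, to April 2, 2039 in 2039).
901 ÷ 7 = 128 full weeks with remainder 5, so 128 more Mondays after the first → 129.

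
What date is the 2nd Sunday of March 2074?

2074-03-11

March 2074 begins on a Thursday, so the first Sunday is March 4 (3 days later).
The 2nd Sunday is 1 weeks later: 4 + 7 = 11.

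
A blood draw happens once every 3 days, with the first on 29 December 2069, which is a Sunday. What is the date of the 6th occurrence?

The 6th occurrence is 5 intervals after the first: 5 × 3 = 15 days after 29 December 2069.
December has 31 days — 2 days to the end of December leaves 13.
13 days into January → 13 January 2070.

13 January 2070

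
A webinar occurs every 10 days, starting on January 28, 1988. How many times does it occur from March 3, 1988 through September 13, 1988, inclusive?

19

Occurrences land 10·i days after January 28, 1988 for i = 0, 1, 2, …
March 3, 1988 is 35 days after the start; 35 ÷ 10 = 3 remainder 5; since the remainder is 5, round up to i = 4. First occurrence in the window: #5 on March 8, 1988 (4×10 = 40 days in).
September 13, 1988 is 229 days after the start; 229 ÷ 10 = 22 remainder 9. Last occurrence in the window: #23 on September 4, 1988.
Occurrences #5 through #23: 19 in total.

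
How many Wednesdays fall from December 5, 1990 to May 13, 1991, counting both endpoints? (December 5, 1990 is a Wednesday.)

December 5, 1990 is a Wednesday; the first Wednesday on or after it is December 5, 1990.
From December 5, 1990 to May 13, 1991: 26 + 31 + 28 + 31 + 30 + 13 = 159 days (rest of December, January, February, March, April, May).
159 ÷ 7 = 22 full weeks with remainder 5, so 22 more Wednesdays after the first → 23.

23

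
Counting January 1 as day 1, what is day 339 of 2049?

January has 31 days (339 − 31 = 308 remain).
February has 28 days (308 − 28 = 280 remain).
March has 31 days (280 − 31 = 249 remain).
April has 30 days (249 − 30 = 219 remain).
May has 31 days (219 − 31 = 188 remain).
June has 30 days (188 − 30 = 158 remain).
July has 31 days (158 − 31 = 127 remain).
August has 31 days (127 − 31 = 96 remain).
September has 30 days (96 − 30 = 66 remain).
October has 31 days (66 − 31 = 35 remain).
November has 30 days (35 − 30 = 5 remain).
5 into December → December 5.

2049-12-05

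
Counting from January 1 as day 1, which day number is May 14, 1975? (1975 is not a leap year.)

134

Days in months before May: 31 + 28 + 31 + 30 = 120.
Plus 14 days into May → day 134.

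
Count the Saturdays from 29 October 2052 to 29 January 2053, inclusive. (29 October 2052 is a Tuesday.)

13

29 October 2052 is a Tuesday; the first Saturday on or after it is 2 November 2052 (4 days later).
From 2 November 2052 to 29 January 2053: 28 + 31 + 29 = 88 days (rest of November, December, January).
88 ÷ 7 = 12 full weeks with remainder 4, so 12 more Saturdays after the first → 13.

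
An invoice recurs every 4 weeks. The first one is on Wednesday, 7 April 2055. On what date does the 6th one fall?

The 6th occurrence is 5 intervals after the first: 5 × 28 = 140 days after 7 April 2055.
April has 30 days — 23 days to the end of April leaves 117.
May has 31 days (86 left).
June has 30 days (56 left).
July has 31 days (25 left).
25 days into August → 25 August 2055.

25 August 2055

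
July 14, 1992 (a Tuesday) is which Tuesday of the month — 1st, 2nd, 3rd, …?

Day 14 falls in week ⌈14/7⌉ of the month.
Days 1–7 hold the 1st Tuesday, 8–14 the 2nd, 15–21 the 3rd, 22–28 the 4th, 29–31 the 5th.
14 is in the range for the 2nd.

2nd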